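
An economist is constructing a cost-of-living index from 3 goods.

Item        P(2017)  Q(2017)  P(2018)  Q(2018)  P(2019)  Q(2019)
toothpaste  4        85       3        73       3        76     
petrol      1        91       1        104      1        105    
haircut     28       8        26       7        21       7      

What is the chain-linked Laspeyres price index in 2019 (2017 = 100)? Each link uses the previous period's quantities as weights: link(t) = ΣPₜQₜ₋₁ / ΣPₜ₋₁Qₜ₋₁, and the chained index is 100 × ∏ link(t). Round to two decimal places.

Link 2017→2018:
ΣP(2018)Q(2017) = 3×85 + 1×91 + 26×8 = 255 + 91 + 208 = 554
ΣP(2017)Q(2017) = 4×85 + 1×91 + 28×8 = 340 + 91 + 224 = 655
link = 554/655 = 0.845802
Link 2018→2019:
ΣP(2019)Q(2018) = 3×73 + 1×104 + 21×7 = 219 + 104 + 147 = 470
ΣP(2018)Q(2018) = 3×73 + 1×104 + 26×7 = 219 + 104 + 182 = 505
link = 470/505 = 0.930693
Chained index = 100 × 0.845802 × 0.930693 = 78.7182

78.72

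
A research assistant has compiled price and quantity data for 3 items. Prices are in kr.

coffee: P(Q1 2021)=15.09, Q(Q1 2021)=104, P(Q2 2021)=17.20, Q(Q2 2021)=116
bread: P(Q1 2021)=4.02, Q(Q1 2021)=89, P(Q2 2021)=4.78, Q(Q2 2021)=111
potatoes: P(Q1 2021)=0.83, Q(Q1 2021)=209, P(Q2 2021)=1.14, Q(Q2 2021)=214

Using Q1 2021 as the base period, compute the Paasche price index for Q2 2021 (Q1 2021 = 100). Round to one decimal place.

116.7

Paasche price index uses current-period quantities as weights.
ΣP(Q2 2021)·Q(Q2 2021) = 17.20×116 + 4.78×111 + 1.14×214 = 1995.2 + 530.58 + 243.96 = 2769.74
ΣP(Q1 2021)·Q(Q2 2021) = 15.09×116 + 4.02×111 + 0.83×214 = 1750.44 + 446.22 + 177.62 = 2374.28
Index = 2769.74 / 2374.28 × 100 = 116.6560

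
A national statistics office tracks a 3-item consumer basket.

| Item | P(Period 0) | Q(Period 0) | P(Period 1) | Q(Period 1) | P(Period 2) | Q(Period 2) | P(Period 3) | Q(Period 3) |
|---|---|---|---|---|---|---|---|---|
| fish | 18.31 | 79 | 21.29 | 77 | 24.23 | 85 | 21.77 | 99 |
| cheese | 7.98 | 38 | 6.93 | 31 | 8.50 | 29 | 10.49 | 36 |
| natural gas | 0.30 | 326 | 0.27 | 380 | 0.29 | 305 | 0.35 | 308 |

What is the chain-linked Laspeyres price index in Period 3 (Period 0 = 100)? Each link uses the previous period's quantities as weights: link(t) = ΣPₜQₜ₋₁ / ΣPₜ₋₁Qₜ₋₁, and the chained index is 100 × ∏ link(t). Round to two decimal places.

Link Period 0→Period 1:
ΣP(Period 1)Q(Period 0) = 21.29×79 + 6.93×38 + 0.27×326 = 1681.91 + 263.34 + 88.02 = 2033.27
ΣP(Period 0)Q(Period 0) = 18.31×79 + 7.98×38 + 0.30×326 = 1446.49 + 303.24 + 97.8 = 1847.53
link = 2033.27/1847.53 = 1.100534
Link Period 1→Period 2:
ΣP(Period 2)Q(Period 1) = 24.23×77 + 8.50×31 + 0.29×380 = 1865.71 + 263.5 + 110.2 = 2239.41
ΣP(Period 1)Q(Period 1) = 21.29×77 + 6.93×31 + 0.27×380 = 1639.33 + 214.83 + 102.6 = 1956.76
link = 2239.41/1956.76 = 1.144448
Link Period 2→Period 3:
ΣP(Period 3)Q(Period 2) = 21.77×85 + 10.49×29 + 0.35×305 = 1850.45 + 304.21 + 106.75 = 2261.41
ΣP(Period 2)Q(Period 2) = 24.23×85 + 8.50×29 + 0.29×305 = 2059.55 + 246.5 + 88.45 = 2394.5
link = 2261.41/2394.5 = 0.944418
Chained index = 100 × 1.100534 × 1.144448 × 0.944418 = 118.9499

118.95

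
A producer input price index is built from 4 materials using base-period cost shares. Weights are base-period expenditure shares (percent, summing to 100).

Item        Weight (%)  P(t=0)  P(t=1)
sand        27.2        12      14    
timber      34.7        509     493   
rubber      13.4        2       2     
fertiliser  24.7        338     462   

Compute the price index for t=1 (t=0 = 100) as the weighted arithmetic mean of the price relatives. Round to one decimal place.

sand: 27.2 × (14/12) = 27.2 × 1.166667 = 31.7333
timber: 34.7 × (493/509) = 34.7 × 0.968566 = 33.6092
rubber: 13.4 × (2/2) = 13.4 × 1.000000 = 13.4000
fertiliser: 24.7 × (462/338) = 24.7 × 1.366864 = 33.7615
Index = Σ wᵢ·(p₁ᵢ/p₀ᵢ) = 31.7333 + 33.6092 + 13.4000 + 33.7615 = 112.5041

112.5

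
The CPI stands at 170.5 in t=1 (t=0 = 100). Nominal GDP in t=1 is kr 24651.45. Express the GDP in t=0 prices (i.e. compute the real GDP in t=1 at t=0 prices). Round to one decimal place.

Real = Nominal ÷ (Index/100) = 24651.45 ÷ (170.5/100)
     = 24651.45 ÷ 1.705 = 14458.3284

14458.3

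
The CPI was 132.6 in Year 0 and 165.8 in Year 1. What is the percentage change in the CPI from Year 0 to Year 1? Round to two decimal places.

25.04%

Change = (165.8 − 132.6) / 132.6 × 100
       = 33.2 / 132.6 × 100 = 25.0377%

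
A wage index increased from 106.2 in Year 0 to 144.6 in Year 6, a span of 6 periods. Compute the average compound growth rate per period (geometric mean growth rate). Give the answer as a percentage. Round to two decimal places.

Growth factor = (144.6/106.2)^(1/6) = (1.361582)^(1/6) = 1.052787
Growth rate = 1.052787 − 1 = 0.052787 = 5.2787%

5.28%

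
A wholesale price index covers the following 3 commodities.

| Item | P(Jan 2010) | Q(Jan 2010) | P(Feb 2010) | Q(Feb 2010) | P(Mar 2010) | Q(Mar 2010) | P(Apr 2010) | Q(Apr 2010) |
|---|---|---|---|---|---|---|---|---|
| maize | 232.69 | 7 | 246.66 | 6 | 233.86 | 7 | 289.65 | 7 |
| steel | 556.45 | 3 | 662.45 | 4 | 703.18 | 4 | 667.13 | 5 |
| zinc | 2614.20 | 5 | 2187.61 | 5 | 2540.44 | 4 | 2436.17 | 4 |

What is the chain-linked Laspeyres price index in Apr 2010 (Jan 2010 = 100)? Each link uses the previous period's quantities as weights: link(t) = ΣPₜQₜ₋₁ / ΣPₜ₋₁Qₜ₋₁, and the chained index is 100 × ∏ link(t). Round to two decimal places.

99.33

Link Jan 2010→Feb 2010:
ΣP(Feb 2010)Q(Jan 2010) = 246.66×7 + 662.45×3 + 2187.61×5 = 1726.62 + 1987.35 + 10938.05 = 14652.02
ΣP(Jan 2010)Q(Jan 2010) = 232.69×7 + 556.45×3 + 2614.20×5 = 1628.83 + 1669.35 + 13071 = 16369.18
link = 14652.02/16369.18 = 0.895098
Link Feb 2010→Mar 2010:
ΣP(Mar 2010)Q(Feb 2010) = 233.86×6 + 703.18×4 + 2540.44×5 = 1403.16 + 2812.72 + 12702.2 = 16918.08
ΣP(Feb 2010)Q(Feb 2010) = 246.66×6 + 662.45×4 + 2187.61×5 = 1479.96 + 2649.8 + 10938.05 = 15067.81
link = 16918.08/15067.81 = 1.122796
Link Mar 2010→Apr 2010:
ΣP(Apr 2010)Q(Mar 2010) = 289.65×7 + 667.13×4 + 2436.17×4 = 2027.55 + 2668.52 + 9744.68 = 14440.75
ΣP(Mar 2010)Q(Mar 2010) = 233.86×7 + 703.18×4 + 2540.44×4 = 1637.02 + 2812.72 + 10161.76 = 14611.5
link = 14440.75/14611.5 = 0.988314
Chained index = 100 × 0.895098 × 1.122796 × 0.988314 = 99.3268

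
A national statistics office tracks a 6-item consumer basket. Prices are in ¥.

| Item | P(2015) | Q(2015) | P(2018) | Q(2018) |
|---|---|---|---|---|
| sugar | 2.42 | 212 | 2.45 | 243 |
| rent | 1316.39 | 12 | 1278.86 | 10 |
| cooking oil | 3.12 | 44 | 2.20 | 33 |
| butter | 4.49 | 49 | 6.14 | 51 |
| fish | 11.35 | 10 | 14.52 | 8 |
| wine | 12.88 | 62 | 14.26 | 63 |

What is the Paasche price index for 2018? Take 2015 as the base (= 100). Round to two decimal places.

98.65

Paasche price index uses current-period quantities as weights.
ΣP(2018)·Q(2018) = 2.45×243 + 1278.86×10 + 2.20×33 + 6.14×51 + 14.52×8 + 14.26×63 = 595.35 + 12788.6 + 72.6 + 313.14 + 116.16 + 898.38 = 14784.23
ΣP(2015)·Q(2018) = 2.42×243 + 1316.39×10 + 3.12×33 + 4.49×51 + 11.35×8 + 12.88×63 = 588.06 + 13163.9 + 102.96 + 228.99 + 90.8 + 811.44 = 14986.15
Index = 14784.23 / 14986.15 × 100 = 98.6526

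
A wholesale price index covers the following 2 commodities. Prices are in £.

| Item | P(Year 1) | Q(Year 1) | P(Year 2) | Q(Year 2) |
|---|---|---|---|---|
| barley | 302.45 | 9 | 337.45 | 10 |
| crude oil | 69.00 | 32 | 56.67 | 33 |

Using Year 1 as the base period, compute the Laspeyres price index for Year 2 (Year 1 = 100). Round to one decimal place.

98.4

Laspeyres price index uses base-period quantities as weights.
ΣP(Year 2)·Q(Year 1) = 337.45×9 + 56.67×32 = 3037.05 + 1813.44 = 4850.49
ΣP(Year 1)·Q(Year 1) = 302.45×9 + 69.00×32 = 2722.05 + 2208 = 4930.05
Index = 4850.49 / 4930.05 × 100 = 98.3862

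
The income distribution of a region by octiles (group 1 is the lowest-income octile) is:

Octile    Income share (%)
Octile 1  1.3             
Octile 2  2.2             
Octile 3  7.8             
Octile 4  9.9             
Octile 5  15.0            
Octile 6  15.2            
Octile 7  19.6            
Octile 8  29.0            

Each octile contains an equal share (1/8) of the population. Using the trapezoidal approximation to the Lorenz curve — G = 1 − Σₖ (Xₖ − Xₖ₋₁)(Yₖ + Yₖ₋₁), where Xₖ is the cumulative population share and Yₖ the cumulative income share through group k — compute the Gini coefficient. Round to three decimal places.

Cumulative income shares Yₖ: 0.0130, 0.0350, 0.1130, 0.2120, 0.3620, 0.5140, 0.7100, 1.0000
Σ (Xₖ−Xₖ₋₁)(Yₖ+Yₖ₋₁) = (1/8)(0.0130+0.0000) + (1/8)(0.0350+0.0130) + (1/8)(0.1130+0.0350) + (1/8)(0.2120+0.1130) + (1/8)(0.3620+0.2120) + (1/8)(0.5140+0.3620) + (1/8)(0.7100+0.5140) + (1/8)(1.0000+0.7100)
  = 0.0016 + 0.0060 + 0.0185 + 0.0406 + 0.0718 + 0.1095 + 0.1530 + 0.2137 = 0.6148
G = 1 − 0.6148 = 0.3852

0.385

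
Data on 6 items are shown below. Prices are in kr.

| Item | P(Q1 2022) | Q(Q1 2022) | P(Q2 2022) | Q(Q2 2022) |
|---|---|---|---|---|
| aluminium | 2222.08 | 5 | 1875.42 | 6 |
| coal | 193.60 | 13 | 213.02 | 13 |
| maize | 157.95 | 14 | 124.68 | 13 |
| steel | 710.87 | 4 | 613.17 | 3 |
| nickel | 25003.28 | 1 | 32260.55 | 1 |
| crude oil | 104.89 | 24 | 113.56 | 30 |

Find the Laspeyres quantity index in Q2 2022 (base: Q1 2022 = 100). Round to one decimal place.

104.3

Laspeyres quantity index uses base-period prices as weights.
ΣP(Q1 2022)·Q(Q2 2022) = 2222.08×6 + 193.60×13 + 157.95×13 + 710.87×3 + 25003.28×1 + 104.89×30 = 13332.48 + 2516.8 + 2053.35 + 2132.61 + 25003.28 + 3146.7 = 48185.22
ΣP(Q1 2022)·Q(Q1 2022) = 2222.08×5 + 193.60×13 + 157.95×14 + 710.87×4 + 25003.28×1 + 104.89×24 = 11110.4 + 2516.8 + 2211.3 + 2843.48 + 25003.28 + 2517.36 = 46202.62
Index = 48185.22 / 46202.62 × 100 = 104.2911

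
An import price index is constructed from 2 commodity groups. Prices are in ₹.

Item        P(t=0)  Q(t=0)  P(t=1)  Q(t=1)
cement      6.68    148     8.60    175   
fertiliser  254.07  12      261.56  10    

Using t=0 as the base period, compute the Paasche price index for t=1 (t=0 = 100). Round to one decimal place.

111.1

Paasche price index uses current-period quantities as weights.
ΣP(t=1)·Q(t=1) = 8.60×175 + 261.56×10 = 1505 + 2615.6 = 4120.6
ΣP(t=0)·Q(t=1) = 6.68×175 + 254.07×10 = 1169 + 2540.7 = 3709.7
Index = 4120.6 / 3709.7 × 100 = 111.0764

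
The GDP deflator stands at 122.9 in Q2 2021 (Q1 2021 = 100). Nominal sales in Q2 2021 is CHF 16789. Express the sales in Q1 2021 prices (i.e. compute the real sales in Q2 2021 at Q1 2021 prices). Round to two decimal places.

13660.70

Real = Nominal ÷ (Index/100) = 16789 ÷ (122.9/100)
     = 16789 ÷ 1.229 = 13660.6998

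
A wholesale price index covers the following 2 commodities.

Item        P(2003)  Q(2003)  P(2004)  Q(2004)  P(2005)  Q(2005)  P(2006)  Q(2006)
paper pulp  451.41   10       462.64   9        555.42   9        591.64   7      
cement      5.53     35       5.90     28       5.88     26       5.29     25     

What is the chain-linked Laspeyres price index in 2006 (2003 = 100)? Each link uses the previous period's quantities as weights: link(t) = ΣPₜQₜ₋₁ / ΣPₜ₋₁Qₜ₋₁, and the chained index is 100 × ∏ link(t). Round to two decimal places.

129.83

Link 2003→2004:
ΣP(2004)Q(2003) = 462.64×10 + 5.90×35 = 4626.4 + 206.5 = 4832.9
ΣP(2003)Q(2003) = 451.41×10 + 5.53×35 = 4514.1 + 193.55 = 4707.65
link = 4832.9/4707.65 = 1.026606
Link 2004→2005:
ΣP(2005)Q(2004) = 555.42×9 + 5.88×28 = 4998.78 + 164.64 = 5163.42
ΣP(2004)Q(2004) = 462.64×9 + 5.90×28 = 4163.76 + 165.2 = 4328.96
link = 5163.42/4328.96 = 1.192762
Link 2005→2006:
ΣP(2006)Q(2005) = 591.64×9 + 5.29×26 = 5324.76 + 137.54 = 5462.3
ΣP(2005)Q(2005) = 555.42×9 + 5.88×26 = 4998.78 + 152.88 = 5151.66
link = 5462.3/5151.66 = 1.060299
Chained index = 100 × 1.026606 × 1.192762 × 1.060299 = 129.8332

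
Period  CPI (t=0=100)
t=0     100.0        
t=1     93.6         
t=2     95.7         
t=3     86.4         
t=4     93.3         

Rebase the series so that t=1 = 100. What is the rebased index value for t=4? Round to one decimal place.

Rebased(t=4) = 93.3 / 93.6 × 100 = 99.6795

99.7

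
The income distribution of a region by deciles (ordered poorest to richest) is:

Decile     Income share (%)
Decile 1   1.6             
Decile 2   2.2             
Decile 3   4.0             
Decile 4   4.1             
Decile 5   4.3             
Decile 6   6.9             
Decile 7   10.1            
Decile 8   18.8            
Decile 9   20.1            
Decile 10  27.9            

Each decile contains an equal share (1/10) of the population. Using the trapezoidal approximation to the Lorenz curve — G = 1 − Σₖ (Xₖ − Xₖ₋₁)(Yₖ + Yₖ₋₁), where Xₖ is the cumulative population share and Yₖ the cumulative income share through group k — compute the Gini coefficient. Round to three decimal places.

0.457

Cumulative income shares Yₖ: 0.0160, 0.0380, 0.0780, 0.1190, 0.1620, 0.2310, 0.3320, 0.5200, 0.7210, 1.0000
Σ (Xₖ−Xₖ₋₁)(Yₖ+Yₖ₋₁) = (1/10)(0.0160+0.0000) + (1/10)(0.0380+0.0160) + (1/10)(0.0780+0.0380) + (1/10)(0.1190+0.0780) + (1/10)(0.1620+0.1190) + (1/10)(0.2310+0.1620) + (1/10)(0.3320+0.2310) + (1/10)(0.5200+0.3320) + (1/10)(0.7210+0.5200) + (1/10)(1.0000+0.7210)
  = 0.0016 + 0.0054 + 0.0116 + 0.0197 + 0.0281 + 0.0393 + 0.0563 + 0.0852 + 0.1241 + 0.1721 = 0.5434
G = 1 − 0.5434 = 0.4566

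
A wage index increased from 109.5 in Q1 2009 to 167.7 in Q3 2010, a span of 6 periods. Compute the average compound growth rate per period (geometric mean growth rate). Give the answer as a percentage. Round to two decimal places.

7.36%

Growth factor = (167.7/109.5)^(1/6) = (1.531507)^(1/6) = 1.073626
Growth rate = 1.073626 − 1 = 0.073626 = 7.3626%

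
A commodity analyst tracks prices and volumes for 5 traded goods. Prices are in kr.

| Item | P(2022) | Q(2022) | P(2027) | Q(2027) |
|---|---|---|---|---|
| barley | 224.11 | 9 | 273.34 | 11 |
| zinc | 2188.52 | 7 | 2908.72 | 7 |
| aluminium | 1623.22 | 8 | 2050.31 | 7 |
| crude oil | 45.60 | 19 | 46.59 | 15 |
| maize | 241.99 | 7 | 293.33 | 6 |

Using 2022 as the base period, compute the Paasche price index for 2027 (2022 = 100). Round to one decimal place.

128.4

Paasche price index uses current-period quantities as weights.
ΣP(2027)·Q(2027) = 273.34×11 + 2908.72×7 + 2050.31×7 + 46.59×15 + 293.33×6 = 3006.74 + 20361.04 + 14352.17 + 698.85 + 1759.98 = 40178.78
ΣP(2022)·Q(2027) = 224.11×11 + 2188.52×7 + 1623.22×7 + 45.60×15 + 241.99×6 = 2465.21 + 15319.64 + 11362.54 + 684 + 1451.94 = 31283.33
Index = 40178.78 / 31283.33 × 100 = 128.4351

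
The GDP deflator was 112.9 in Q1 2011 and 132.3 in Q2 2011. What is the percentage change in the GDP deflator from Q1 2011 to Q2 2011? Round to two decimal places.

Change = (132.3 − 112.9) / 112.9 × 100
       = 19.4 / 112.9 × 100 = 17.1833%

17.18%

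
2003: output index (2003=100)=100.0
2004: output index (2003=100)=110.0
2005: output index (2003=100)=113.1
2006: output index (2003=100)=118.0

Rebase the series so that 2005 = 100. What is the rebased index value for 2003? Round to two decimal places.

88.42

Rebased(2003) = 100.0 / 113.1 × 100 = 88.4173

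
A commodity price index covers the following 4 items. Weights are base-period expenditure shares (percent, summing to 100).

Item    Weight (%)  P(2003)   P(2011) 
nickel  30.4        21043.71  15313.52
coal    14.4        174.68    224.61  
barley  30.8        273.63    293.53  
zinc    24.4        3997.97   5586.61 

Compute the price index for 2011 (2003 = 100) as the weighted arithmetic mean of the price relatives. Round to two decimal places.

107.77

nickel: 30.4 × (15313.52/21043.71) = 30.4 × 0.727701 = 22.1221
coal: 14.4 × (224.61/174.68) = 14.4 × 1.285837 = 18.5161
barley: 30.8 × (293.53/273.63) = 30.8 × 1.072726 = 33.0400
zinc: 24.4 × (5586.61/3997.97) = 24.4 × 1.397362 = 34.0956
Index = Σ wᵢ·(p₁ᵢ/p₀ᵢ) = 22.1221 + 18.5161 + 33.0400 + 34.0956 = 107.7737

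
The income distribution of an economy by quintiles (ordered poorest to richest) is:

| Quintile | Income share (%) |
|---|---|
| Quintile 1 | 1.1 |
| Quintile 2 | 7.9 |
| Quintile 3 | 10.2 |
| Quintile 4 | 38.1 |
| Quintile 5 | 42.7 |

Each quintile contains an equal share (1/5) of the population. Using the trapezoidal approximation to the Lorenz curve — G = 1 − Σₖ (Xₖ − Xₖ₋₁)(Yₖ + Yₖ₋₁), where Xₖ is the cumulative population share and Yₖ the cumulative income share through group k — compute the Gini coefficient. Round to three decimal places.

0.454

Cumulative income shares Yₖ: 0.0110, 0.0900, 0.1920, 0.5730, 1.0000
Σ (Xₖ−Xₖ₋₁)(Yₖ+Yₖ₋₁) = (1/5)(0.0110+0.0000) + (1/5)(0.0900+0.0110) + (1/5)(0.1920+0.0900) + (1/5)(0.5730+0.1920) + (1/5)(1.0000+0.5730)
  = 0.0022 + 0.0202 + 0.0564 + 0.1530 + 0.3146 = 0.5464
G = 1 − 0.5464 = 0.4536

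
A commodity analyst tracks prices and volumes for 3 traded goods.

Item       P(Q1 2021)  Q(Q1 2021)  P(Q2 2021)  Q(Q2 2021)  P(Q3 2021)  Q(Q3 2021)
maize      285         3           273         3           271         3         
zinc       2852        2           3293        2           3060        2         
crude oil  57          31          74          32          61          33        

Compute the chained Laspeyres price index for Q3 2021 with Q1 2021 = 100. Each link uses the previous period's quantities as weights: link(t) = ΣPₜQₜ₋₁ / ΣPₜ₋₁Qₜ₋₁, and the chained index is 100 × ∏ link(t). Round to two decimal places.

Link Q1 2021→Q2 2021:
ΣP(Q2 2021)Q(Q1 2021) = 273×3 + 3293×2 + 74×31 = 819 + 6586 + 2294 = 9699
ΣP(Q1 2021)Q(Q1 2021) = 285×3 + 2852×2 + 57×31 = 855 + 5704 + 1767 = 8326
link = 9699/8326 = 1.164905
Link Q2 2021→Q3 2021:
ΣP(Q3 2021)Q(Q2 2021) = 271×3 + 3060×2 + 61×32 = 813 + 6120 + 1952 = 8885
ΣP(Q2 2021)Q(Q2 2021) = 273×3 + 3293×2 + 74×32 = 819 + 6586 + 2368 = 9773
link = 8885/9773 = 0.909137
Chained index = 100 × 1.164905 × 0.909137 = 105.9059

105.91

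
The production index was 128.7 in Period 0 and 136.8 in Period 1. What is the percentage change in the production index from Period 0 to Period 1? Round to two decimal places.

6.29%

Change = (136.8 − 128.7) / 128.7 × 100
       = 8.1 / 128.7 × 100 = 6.2937%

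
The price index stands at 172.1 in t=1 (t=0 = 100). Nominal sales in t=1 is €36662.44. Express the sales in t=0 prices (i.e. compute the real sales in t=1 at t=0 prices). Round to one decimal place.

Real = Nominal ÷ (Index/100) = 36662.44 ÷ (172.1/100)
     = 36662.44 ÷ 1.721 = 21302.9866

21303.0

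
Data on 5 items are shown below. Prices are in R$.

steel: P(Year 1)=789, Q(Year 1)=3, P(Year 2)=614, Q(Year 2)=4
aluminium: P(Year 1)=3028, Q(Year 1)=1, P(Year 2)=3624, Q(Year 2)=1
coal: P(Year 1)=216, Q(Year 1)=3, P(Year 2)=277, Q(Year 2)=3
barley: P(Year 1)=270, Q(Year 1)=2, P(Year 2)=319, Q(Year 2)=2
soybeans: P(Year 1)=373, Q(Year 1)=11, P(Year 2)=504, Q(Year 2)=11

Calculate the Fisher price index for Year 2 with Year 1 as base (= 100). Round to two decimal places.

Laspeyres component (base-period weights):
ΣP(Year 2)Q(Year 1) = 614×3 + 3624×1 + 277×3 + 319×2 + 504×11 = 1842 + 3624 + 831 + 638 + 5544 = 12479
ΣP(Year 1)Q(Year 1) = 789×3 + 3028×1 + 216×3 + 270×2 + 373×11 = 2367 + 3028 + 648 + 540 + 4103 = 10686
L = 12479 / 10686 × 100 = 116.7790
Paasche component (current-period weights):
ΣP(Year 2)Q(Year 2) = 614×4 + 3624×1 + 277×3 + 319×2 + 504×11 = 2456 + 3624 + 831 + 638 + 5544 = 13093
ΣP(Year 1)Q(Year 2) = 789×4 + 3028×1 + 216×3 + 270×2 + 373×11 = 3156 + 3028 + 648 + 540 + 4103 = 11475
P = 13093 / 11475 × 100 = 114.1002
Fisher = √(L × P) = √(116.7790 × 114.1002) = 115.4318

115.43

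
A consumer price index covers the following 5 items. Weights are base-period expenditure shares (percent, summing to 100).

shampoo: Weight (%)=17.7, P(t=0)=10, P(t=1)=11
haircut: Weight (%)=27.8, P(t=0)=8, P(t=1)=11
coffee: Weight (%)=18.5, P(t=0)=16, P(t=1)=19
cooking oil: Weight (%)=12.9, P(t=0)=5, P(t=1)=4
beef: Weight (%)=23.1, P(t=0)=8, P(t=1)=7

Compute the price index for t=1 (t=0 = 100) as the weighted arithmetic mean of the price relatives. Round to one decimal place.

110.2

shampoo: 17.7 × (11/10) = 17.7 × 1.100000 = 19.4700
haircut: 27.8 × (11/8) = 27.8 × 1.375000 = 38.2250
coffee: 18.5 × (19/16) = 18.5 × 1.187500 = 21.9688
cooking oil: 12.9 × (4/5) = 12.9 × 0.800000 = 10.3200
beef: 23.1 × (7/8) = 23.1 × 0.875000 = 20.2125
Index = Σ wᵢ·(p₁ᵢ/p₀ᵢ) = 19.4700 + 38.2250 + 21.9688 + 10.3200 + 20.2125 = 110.1963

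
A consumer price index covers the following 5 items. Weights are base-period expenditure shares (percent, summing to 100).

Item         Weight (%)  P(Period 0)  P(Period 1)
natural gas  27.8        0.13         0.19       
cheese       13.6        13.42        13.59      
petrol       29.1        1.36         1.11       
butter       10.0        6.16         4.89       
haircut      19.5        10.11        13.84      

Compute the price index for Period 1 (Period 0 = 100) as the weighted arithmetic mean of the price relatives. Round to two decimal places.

112.79

natural gas: 27.8 × (0.19/0.13) = 27.8 × 1.461538 = 40.6308
cheese: 13.6 × (13.59/13.42) = 13.6 × 1.012668 = 13.7723
petrol: 29.1 × (1.11/1.36) = 29.1 × 0.816176 = 23.7507
butter: 10.0 × (4.89/6.16) = 10.0 × 0.793831 = 7.9383
haircut: 19.5 × (13.84/10.11) = 19.5 × 1.368942 = 26.6944
Index = Σ wᵢ·(p₁ᵢ/p₀ᵢ) = 40.6308 + 13.7723 + 23.7507 + 7.9383 + 26.6944 = 112.7865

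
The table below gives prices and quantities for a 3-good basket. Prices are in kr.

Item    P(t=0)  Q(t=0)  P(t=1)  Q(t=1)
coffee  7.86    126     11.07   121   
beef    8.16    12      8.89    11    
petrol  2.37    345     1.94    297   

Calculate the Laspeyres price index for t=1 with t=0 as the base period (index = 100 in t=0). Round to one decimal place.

113.9

Laspeyres price index uses base-period quantities as weights.
ΣP(t=1)·Q(t=0) = 11.07×126 + 8.89×12 + 1.94×345 = 1394.82 + 106.68 + 669.3 = 2170.8
ΣP(t=0)·Q(t=0) = 7.86×126 + 8.16×12 + 2.37×345 = 990.36 + 97.92 + 817.65 = 1905.93
Index = 2170.8 / 1905.93 × 100 = 113.8972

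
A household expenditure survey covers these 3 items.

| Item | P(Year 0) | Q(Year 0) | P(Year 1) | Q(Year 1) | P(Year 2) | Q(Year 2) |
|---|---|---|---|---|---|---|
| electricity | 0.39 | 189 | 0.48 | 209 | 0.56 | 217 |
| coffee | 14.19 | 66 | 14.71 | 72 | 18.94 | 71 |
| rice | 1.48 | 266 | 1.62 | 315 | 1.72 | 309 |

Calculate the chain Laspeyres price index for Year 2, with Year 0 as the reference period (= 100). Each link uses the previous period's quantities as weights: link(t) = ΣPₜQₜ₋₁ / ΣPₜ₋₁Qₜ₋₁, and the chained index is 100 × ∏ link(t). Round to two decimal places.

Link Year 0→Year 1:
ΣP(Year 1)Q(Year 0) = 0.48×189 + 14.71×66 + 1.62×266 = 90.72 + 970.86 + 430.92 = 1492.5
ΣP(Year 0)Q(Year 0) = 0.39×189 + 14.19×66 + 1.48×266 = 73.71 + 936.54 + 393.68 = 1403.93
link = 1492.5/1403.93 = 1.063087
Link Year 1→Year 2:
ΣP(Year 2)Q(Year 1) = 0.56×209 + 18.94×72 + 1.72×315 = 117.04 + 1363.68 + 541.8 = 2022.52
ΣP(Year 1)Q(Year 1) = 0.48×209 + 14.71×72 + 1.62×315 = 100.32 + 1059.12 + 510.3 = 1669.74
link = 2022.52/1669.74 = 1.211278
Chained index = 100 × 1.063087 × 1.211278 = 128.7695

128.77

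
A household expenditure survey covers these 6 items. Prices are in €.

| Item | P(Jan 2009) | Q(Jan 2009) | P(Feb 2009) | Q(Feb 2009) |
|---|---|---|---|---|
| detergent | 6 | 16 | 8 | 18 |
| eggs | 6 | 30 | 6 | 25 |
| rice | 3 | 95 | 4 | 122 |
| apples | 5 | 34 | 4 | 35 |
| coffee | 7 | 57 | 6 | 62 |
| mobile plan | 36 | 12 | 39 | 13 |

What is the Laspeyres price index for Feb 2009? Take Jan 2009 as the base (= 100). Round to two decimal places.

Laspeyres price index uses base-period quantities as weights.
ΣP(Feb 2009)·Q(Jan 2009) = 8×16 + 6×30 + 4×95 + 4×34 + 6×57 + 39×12 = 128 + 180 + 380 + 136 + 342 + 468 = 1634
ΣP(Jan 2009)·Q(Jan 2009) = 6×16 + 6×30 + 3×95 + 5×34 + 7×57 + 36×12 = 96 + 180 + 285 + 170 + 399 + 432 = 1562
Index = 1634 / 1562 × 100 = 104.6095

104.61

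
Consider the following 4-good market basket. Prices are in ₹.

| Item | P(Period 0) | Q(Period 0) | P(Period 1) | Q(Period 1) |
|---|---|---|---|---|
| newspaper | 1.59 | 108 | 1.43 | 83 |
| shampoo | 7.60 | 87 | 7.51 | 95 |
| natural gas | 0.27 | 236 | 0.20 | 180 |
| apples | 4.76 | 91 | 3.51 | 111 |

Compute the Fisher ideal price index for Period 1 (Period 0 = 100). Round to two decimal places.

88.11

Laspeyres component (base-period weights):
ΣP(Period 1)Q(Period 0) = 1.43×108 + 7.51×87 + 0.20×236 + 3.51×91 = 154.44 + 653.37 + 47.2 + 319.41 = 1174.42
ΣP(Period 0)Q(Period 0) = 1.59×108 + 7.60×87 + 0.27×236 + 4.76×91 = 171.72 + 661.2 + 63.72 + 433.16 = 1329.8
L = 1174.42 / 1329.8 × 100 = 88.3155
Paasche component (current-period weights):
ΣP(Period 1)Q(Period 1) = 1.43×83 + 7.51×95 + 0.20×180 + 3.51×111 = 118.69 + 713.45 + 36 + 389.61 = 1257.75
ΣP(Period 0)Q(Period 1) = 1.59×83 + 7.60×95 + 0.27×180 + 4.76×111 = 131.97 + 722 + 48.6 + 528.36 = 1430.93
P = 1257.75 / 1430.93 × 100 = 87.8974
Fisher = √(L × P) = √(88.3155 × 87.8974) = 88.1062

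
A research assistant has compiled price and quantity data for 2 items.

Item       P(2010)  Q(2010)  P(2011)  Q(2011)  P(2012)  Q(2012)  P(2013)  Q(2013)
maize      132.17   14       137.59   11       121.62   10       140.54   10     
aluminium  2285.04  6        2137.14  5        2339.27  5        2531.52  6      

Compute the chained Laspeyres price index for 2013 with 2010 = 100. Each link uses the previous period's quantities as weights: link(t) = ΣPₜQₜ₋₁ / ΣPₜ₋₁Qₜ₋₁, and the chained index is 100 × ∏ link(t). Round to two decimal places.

Link 2010→2011:
ΣP(2011)Q(2010) = 137.59×14 + 2137.14×6 = 1926.26 + 12822.84 = 14749.1
ΣP(2010)Q(2010) = 132.17×14 + 2285.04×6 = 1850.38 + 13710.24 = 15560.62
link = 14749.1/15560.62 = 0.947848
Link 2011→2012:
ΣP(2012)Q(2011) = 121.62×11 + 2339.27×5 = 1337.82 + 11696.35 = 13034.17
ΣP(2011)Q(2011) = 137.59×11 + 2137.14×5 = 1513.49 + 10685.7 = 12199.19
link = 13034.17/12199.19 = 1.068446
Link 2012→2013:
ΣP(2013)Q(2012) = 140.54×10 + 2531.52×5 = 1405.4 + 12657.6 = 14063
ΣP(2012)Q(2012) = 121.62×10 + 2339.27×5 = 1216.2 + 11696.35 = 12912.55
link = 14063/12912.55 = 1.089095
Chained index = 100 × 0.947848 × 1.068446 × 1.089095 = 110.2953

110.30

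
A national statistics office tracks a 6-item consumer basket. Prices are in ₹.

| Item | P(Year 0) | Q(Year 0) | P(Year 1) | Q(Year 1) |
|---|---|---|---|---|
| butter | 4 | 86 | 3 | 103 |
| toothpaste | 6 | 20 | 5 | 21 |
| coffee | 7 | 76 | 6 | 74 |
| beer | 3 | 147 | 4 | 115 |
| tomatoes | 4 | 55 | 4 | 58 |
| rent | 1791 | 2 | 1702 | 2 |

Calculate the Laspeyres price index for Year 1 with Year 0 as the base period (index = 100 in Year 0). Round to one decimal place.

95.9

Laspeyres price index uses base-period quantities as weights.
ΣP(Year 1)·Q(Year 0) = 3×86 + 5×20 + 6×76 + 4×147 + 4×55 + 1702×2 = 258 + 100 + 456 + 588 + 220 + 3404 = 5026
ΣP(Year 0)·Q(Year 0) = 4×86 + 6×20 + 7×76 + 3×147 + 4×55 + 1791×2 = 344 + 120 + 532 + 441 + 220 + 3582 = 5239
Index = 5026 / 5239 × 100 = 95.9343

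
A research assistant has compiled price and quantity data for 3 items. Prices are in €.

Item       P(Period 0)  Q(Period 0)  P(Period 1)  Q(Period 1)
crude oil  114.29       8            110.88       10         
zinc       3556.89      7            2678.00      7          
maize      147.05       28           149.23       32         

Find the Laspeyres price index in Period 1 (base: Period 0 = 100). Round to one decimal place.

79.6

Laspeyres price index uses base-period quantities as weights.
ΣP(Period 1)·Q(Period 0) = 110.88×8 + 2678.00×7 + 149.23×28 = 887.04 + 18746 + 4178.44 = 23811.48
ΣP(Period 0)·Q(Period 0) = 114.29×8 + 3556.89×7 + 147.05×28 = 914.32 + 24898.23 + 4117.4 = 29929.95
Index = 23811.48 / 29929.95 × 100 = 79.5574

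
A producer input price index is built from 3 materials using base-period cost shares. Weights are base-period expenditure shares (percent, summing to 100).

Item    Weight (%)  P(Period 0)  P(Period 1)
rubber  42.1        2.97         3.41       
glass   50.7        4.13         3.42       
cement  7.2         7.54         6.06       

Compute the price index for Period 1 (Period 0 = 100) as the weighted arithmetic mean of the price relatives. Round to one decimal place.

rubber: 42.1 × (3.41/2.97) = 42.1 × 1.148148 = 48.3370
glass: 50.7 × (3.42/4.13) = 50.7 × 0.828087 = 41.9840
cement: 7.2 × (6.06/7.54) = 7.2 × 0.803714 = 5.7867
Index = Σ wᵢ·(p₁ᵢ/p₀ᵢ) = 48.3370 + 41.9840 + 5.7867 = 96.1078

96.1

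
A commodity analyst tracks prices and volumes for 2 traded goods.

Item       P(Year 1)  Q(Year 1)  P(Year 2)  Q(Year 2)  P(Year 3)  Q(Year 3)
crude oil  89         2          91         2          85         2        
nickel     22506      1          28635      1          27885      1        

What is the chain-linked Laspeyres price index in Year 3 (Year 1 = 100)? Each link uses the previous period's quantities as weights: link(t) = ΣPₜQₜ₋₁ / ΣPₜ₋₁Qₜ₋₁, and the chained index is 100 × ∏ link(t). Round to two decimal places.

Link Year 1→Year 2:
ΣP(Year 2)Q(Year 1) = 91×2 + 28635×1 = 182 + 28635 = 28817
ΣP(Year 1)Q(Year 1) = 89×2 + 22506×1 = 178 + 22506 = 22684
link = 28817/22684 = 1.270367
Link Year 2→Year 3:
ΣP(Year 3)Q(Year 2) = 85×2 + 27885×1 = 170 + 27885 = 28055
ΣP(Year 2)Q(Year 2) = 91×2 + 28635×1 = 182 + 28635 = 28817
link = 28055/28817 = 0.973557
Chained index = 100 × 1.270367 × 0.973557 = 123.6775

123.68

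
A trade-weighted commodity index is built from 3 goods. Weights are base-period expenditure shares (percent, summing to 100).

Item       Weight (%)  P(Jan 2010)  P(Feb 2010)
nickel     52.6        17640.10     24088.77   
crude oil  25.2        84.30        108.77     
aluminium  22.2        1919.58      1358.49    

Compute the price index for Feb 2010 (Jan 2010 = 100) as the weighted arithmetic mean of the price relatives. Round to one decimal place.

120.1

nickel: 52.6 × (24088.77/17640.10) = 52.6 × 1.365569 = 71.8289
crude oil: 25.2 × (108.77/84.30) = 25.2 × 1.290273 = 32.5149
aluminium: 22.2 × (1358.49/1919.58) = 22.2 × 0.707702 = 15.7110
Index = Σ wᵢ·(p₁ᵢ/p₀ᵢ) = 71.8289 + 32.5149 + 15.7110 = 120.0548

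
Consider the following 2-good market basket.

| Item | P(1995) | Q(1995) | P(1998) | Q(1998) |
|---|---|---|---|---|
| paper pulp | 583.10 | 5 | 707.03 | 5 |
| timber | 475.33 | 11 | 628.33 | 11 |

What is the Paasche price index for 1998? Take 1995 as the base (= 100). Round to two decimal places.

Paasche price index uses current-period quantities as weights.
ΣP(1998)·Q(1998) = 707.03×5 + 628.33×11 = 3535.15 + 6911.63 = 10446.78
ΣP(1995)·Q(1998) = 583.10×5 + 475.33×11 = 2915.5 + 5228.63 = 8144.13
Index = 10446.78 / 8144.13 × 100 = 128.2737

128.27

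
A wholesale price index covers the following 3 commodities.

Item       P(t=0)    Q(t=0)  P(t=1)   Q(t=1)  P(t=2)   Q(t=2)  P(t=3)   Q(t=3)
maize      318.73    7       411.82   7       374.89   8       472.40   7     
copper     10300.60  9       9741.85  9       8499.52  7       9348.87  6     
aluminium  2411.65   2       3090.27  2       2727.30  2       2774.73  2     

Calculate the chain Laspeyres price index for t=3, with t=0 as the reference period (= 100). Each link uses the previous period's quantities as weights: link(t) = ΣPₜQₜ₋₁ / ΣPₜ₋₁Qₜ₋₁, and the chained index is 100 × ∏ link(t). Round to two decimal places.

Link t=0→t=1:
ΣP(t=1)Q(t=0) = 411.82×7 + 9741.85×9 + 3090.27×2 = 2882.74 + 87676.65 + 6180.54 = 96739.93
ΣP(t=0)Q(t=0) = 318.73×7 + 10300.60×9 + 2411.65×2 = 2231.11 + 92705.4 + 4823.3 = 99759.81
link = 96739.93/99759.81 = 0.969728
Link t=1→t=2:
ΣP(t=2)Q(t=1) = 374.89×7 + 8499.52×9 + 2727.30×2 = 2624.23 + 76495.68 + 5454.6 = 84574.51
ΣP(t=1)Q(t=1) = 411.82×7 + 9741.85×9 + 3090.27×2 = 2882.74 + 87676.65 + 6180.54 = 96739.93
link = 84574.51/96739.93 = 0.874246
Link t=2→t=3:
ΣP(t=3)Q(t=2) = 472.40×8 + 9348.87×7 + 2774.73×2 = 3779.2 + 65442.09 + 5549.46 = 74770.75
ΣP(t=2)Q(t=2) = 374.89×8 + 8499.52×7 + 2727.30×2 = 2999.12 + 59496.64 + 5454.6 = 67950.36
link = 74770.75/67950.36 = 1.100373
Chained index = 100 × 0.969728 × 0.874246 × 1.100373 = 93.2876

93.29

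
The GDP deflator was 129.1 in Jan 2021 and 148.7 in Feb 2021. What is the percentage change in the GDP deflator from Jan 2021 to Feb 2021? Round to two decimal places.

Change = (148.7 − 129.1) / 129.1 × 100
       = 19.6 / 129.1 × 100 = 15.1820%

15.18%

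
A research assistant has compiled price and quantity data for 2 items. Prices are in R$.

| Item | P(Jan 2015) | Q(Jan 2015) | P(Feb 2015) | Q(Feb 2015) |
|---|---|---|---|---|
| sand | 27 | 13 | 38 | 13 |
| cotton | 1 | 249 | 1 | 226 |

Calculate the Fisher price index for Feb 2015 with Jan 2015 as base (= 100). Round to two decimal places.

124.31

Laspeyres component (base-period weights):
ΣP(Feb 2015)Q(Jan 2015) = 38×13 + 1×249 = 494 + 249 = 743
ΣP(Jan 2015)Q(Jan 2015) = 27×13 + 1×249 = 351 + 249 = 600
L = 743 / 600 × 100 = 123.8333
Paasche component (current-period weights):
ΣP(Feb 2015)Q(Feb 2015) = 38×13 + 1×226 = 494 + 226 = 720
ΣP(Jan 2015)Q(Feb 2015) = 27×13 + 1×226 = 351 + 226 = 577
P = 720 / 577 × 100 = 124.7834
Fisher = √(L × P) = √(123.8333 × 124.7834) = 124.3074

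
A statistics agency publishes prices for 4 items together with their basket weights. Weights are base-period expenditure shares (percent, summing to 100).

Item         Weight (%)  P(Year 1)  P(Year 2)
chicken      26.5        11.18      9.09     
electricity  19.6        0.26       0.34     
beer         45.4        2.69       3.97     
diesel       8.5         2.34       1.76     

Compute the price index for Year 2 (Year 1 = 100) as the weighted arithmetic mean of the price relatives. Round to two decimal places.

120.57

chicken: 26.5 × (9.09/11.18) = 26.5 × 0.813059 = 21.5461
electricity: 19.6 × (0.34/0.26) = 19.6 × 1.307692 = 25.6308
beer: 45.4 × (3.97/2.69) = 45.4 × 1.475836 = 67.0030
diesel: 8.5 × (1.76/2.34) = 8.5 × 0.752137 = 6.3932
Index = Σ wᵢ·(p₁ᵢ/p₀ᵢ) = 21.5461 + 25.6308 + 67.0030 + 6.3932 = 120.5730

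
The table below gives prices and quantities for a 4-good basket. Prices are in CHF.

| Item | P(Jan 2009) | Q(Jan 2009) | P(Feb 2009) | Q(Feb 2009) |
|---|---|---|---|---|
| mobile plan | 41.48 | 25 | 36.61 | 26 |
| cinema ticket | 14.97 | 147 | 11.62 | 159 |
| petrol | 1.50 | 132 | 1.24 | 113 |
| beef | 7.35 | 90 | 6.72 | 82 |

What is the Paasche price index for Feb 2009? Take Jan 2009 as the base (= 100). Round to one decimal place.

82.5

Paasche price index uses current-period quantities as weights.
ΣP(Feb 2009)·Q(Feb 2009) = 36.61×26 + 11.62×159 + 1.24×113 + 6.72×82 = 951.86 + 1847.58 + 140.12 + 551.04 = 3490.6
ΣP(Jan 2009)·Q(Feb 2009) = 41.48×26 + 14.97×159 + 1.50×113 + 7.35×82 = 1078.48 + 2380.23 + 169.5 + 602.7 = 4230.91
Index = 3490.6 / 4230.91 × 100 = 82.5023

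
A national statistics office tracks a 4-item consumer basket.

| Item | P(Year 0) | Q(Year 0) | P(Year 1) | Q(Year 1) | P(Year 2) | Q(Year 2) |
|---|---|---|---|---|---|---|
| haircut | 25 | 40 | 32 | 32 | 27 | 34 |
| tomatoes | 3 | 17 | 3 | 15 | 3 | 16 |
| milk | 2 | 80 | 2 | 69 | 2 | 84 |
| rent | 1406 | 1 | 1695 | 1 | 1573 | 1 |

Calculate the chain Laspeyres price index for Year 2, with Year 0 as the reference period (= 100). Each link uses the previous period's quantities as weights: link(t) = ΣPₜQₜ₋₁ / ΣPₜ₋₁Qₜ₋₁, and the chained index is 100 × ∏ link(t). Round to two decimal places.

Link Year 0→Year 1:
ΣP(Year 1)Q(Year 0) = 32×40 + 3×17 + 2×80 + 1695×1 = 1280 + 51 + 160 + 1695 = 3186
ΣP(Year 0)Q(Year 0) = 25×40 + 3×17 + 2×80 + 1406×1 = 1000 + 51 + 160 + 1406 = 2617
link = 3186/2617 = 1.217425
Link Year 1→Year 2:
ΣP(Year 2)Q(Year 1) = 27×32 + 3×15 + 2×69 + 1573×1 = 864 + 45 + 138 + 1573 = 2620
ΣP(Year 1)Q(Year 1) = 32×32 + 3×15 + 2×69 + 1695×1 = 1024 + 45 + 138 + 1695 = 2902
link = 2620/2902 = 0.902826
Chained index = 100 × 1.217425 × 0.902826 = 109.9122

109.91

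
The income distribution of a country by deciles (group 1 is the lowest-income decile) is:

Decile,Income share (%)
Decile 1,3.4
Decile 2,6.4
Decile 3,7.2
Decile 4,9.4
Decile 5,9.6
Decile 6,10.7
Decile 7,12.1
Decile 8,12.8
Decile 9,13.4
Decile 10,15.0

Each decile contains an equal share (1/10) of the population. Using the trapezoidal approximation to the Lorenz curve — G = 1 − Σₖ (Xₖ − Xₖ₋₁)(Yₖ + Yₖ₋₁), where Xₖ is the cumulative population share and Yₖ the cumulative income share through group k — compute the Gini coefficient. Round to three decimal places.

0.191

Cumulative income shares Yₖ: 0.0340, 0.0980, 0.1700, 0.2640, 0.3600, 0.4670, 0.5880, 0.7160, 0.8500, 1.0000
Σ (Xₖ−Xₖ₋₁)(Yₖ+Yₖ₋₁) = (1/10)(0.0340+0.0000) + (1/10)(0.0980+0.0340) + (1/10)(0.1700+0.0980) + (1/10)(0.2640+0.1700) + (1/10)(0.3600+0.2640) + (1/10)(0.4670+0.3600) + (1/10)(0.5880+0.4670) + (1/10)(0.7160+0.5880) + (1/10)(0.8500+0.7160) + (1/10)(1.0000+0.8500)
  = 0.0034 + 0.0132 + 0.0268 + 0.0434 + 0.0624 + 0.0827 + 0.1055 + 0.1304 + 0.1566 + 0.1850 = 0.8094
G = 1 − 0.8094 = 0.1906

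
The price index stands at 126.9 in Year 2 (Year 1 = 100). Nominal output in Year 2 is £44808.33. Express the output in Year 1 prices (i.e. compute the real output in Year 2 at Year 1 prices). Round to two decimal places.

Real = Nominal ÷ (Index/100) = 44808.33 ÷ (126.9/100)
     = 44808.33 ÷ 1.269 = 35309.9527

35309.95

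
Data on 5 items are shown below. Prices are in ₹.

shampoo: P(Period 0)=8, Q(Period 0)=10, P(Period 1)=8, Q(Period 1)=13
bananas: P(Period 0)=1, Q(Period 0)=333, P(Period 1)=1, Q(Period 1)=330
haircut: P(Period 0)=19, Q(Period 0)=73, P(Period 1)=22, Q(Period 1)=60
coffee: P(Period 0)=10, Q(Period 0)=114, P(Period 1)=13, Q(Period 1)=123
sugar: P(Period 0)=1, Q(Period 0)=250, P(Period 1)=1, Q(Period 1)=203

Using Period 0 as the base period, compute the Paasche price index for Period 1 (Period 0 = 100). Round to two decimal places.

118.26

Paasche price index uses current-period quantities as weights.
ΣP(Period 1)·Q(Period 1) = 8×13 + 1×330 + 22×60 + 13×123 + 1×203 = 104 + 330 + 1320 + 1599 + 203 = 3556
ΣP(Period 0)·Q(Period 1) = 8×13 + 1×330 + 19×60 + 10×123 + 1×203 = 104 + 330 + 1140 + 1230 + 203 = 3007
Index = 3556 / 3007 × 100 = 118.2574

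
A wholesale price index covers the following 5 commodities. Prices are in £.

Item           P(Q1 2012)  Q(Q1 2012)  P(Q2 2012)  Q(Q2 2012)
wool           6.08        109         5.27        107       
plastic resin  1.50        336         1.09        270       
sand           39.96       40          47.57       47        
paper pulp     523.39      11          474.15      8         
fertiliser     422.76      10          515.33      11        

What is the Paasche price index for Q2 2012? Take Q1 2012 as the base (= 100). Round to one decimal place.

106.7

Paasche price index uses current-period quantities as weights.
ΣP(Q2 2012)·Q(Q2 2012) = 5.27×107 + 1.09×270 + 47.57×47 + 474.15×8 + 515.33×11 = 563.89 + 294.3 + 2235.79 + 3793.2 + 5668.63 = 12555.81
ΣP(Q1 2012)·Q(Q2 2012) = 6.08×107 + 1.50×270 + 39.96×47 + 523.39×8 + 422.76×11 = 650.56 + 405 + 1878.12 + 4187.12 + 4650.36 = 11771.16
Index = 12555.81 / 11771.16 × 100 = 106.6659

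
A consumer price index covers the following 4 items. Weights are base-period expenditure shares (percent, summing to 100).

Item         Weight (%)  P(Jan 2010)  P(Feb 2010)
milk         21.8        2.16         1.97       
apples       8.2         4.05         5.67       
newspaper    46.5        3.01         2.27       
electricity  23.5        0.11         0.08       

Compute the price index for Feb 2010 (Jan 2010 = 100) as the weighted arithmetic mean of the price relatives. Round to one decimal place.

83.5

milk: 21.8 × (1.97/2.16) = 21.8 × 0.912037 = 19.8824
apples: 8.2 × (5.67/4.05) = 8.2 × 1.400000 = 11.4800
newspaper: 46.5 × (2.27/3.01) = 46.5 × 0.754153 = 35.0681
electricity: 23.5 × (0.08/0.11) = 23.5 × 0.727273 = 17.0909
Index = Σ wᵢ·(p₁ᵢ/p₀ᵢ) = 19.8824 + 11.4800 + 35.0681 + 17.0909 = 83.5214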